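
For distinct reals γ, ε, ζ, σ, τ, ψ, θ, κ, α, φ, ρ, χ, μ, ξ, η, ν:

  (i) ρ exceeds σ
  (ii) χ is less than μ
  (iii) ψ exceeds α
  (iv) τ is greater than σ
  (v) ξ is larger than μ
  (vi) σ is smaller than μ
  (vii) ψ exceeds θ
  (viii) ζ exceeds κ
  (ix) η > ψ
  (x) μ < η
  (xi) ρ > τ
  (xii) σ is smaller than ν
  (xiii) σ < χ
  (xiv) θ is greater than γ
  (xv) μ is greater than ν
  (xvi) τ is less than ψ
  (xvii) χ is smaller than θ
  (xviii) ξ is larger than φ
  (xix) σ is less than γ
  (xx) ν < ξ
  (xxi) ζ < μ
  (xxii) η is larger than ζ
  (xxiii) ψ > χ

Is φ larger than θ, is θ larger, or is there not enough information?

undetermined

Following every chain through θ: above θ we get ψ, η; below θ we get σ, γ, χ.
φ is not reached, and no chain runs the other way from φ to θ.
So the given relations leave the order of θ and φ undetermined.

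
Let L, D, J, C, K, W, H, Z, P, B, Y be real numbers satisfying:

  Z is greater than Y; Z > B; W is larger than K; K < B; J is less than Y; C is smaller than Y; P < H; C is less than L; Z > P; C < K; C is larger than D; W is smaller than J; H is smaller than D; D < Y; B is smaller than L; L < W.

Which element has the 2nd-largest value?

The consecutive relations fix a unique order: P < H < D < C < K < B < L < W < J < Y < Z.
The 2nd largest is Y.

Y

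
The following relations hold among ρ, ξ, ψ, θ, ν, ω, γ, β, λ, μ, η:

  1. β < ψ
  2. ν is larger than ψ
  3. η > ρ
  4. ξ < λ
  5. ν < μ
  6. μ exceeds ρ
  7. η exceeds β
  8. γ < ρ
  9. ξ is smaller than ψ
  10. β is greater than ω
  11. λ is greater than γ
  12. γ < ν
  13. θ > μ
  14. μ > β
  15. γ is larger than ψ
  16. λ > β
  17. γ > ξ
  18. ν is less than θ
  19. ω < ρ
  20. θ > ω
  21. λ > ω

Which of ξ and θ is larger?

θ

Link the given pairs in sequence: ξ < ψ; ψ < γ; γ < ν; ν < μ; μ < θ.
Together: ξ < ψ < γ < ν < μ < θ.
So ξ < θ; θ is the larger of the two.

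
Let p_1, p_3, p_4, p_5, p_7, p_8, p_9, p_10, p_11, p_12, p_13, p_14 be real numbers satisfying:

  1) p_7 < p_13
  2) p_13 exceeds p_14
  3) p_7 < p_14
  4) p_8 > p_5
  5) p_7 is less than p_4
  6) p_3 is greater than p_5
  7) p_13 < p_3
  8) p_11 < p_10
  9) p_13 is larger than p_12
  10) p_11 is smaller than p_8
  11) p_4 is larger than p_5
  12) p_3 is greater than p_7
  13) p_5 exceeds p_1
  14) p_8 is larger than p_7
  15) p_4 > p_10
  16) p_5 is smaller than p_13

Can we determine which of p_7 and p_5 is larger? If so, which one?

Following every chain through p_5: above p_5 we get p_4, p_13, p_3, p_8; below p_5 we get p_1.
p_7 is not reached, and no chain runs the other way from p_7 to p_5.
So the given relations leave the order of p_5 and p_7 undetermined.

undetermined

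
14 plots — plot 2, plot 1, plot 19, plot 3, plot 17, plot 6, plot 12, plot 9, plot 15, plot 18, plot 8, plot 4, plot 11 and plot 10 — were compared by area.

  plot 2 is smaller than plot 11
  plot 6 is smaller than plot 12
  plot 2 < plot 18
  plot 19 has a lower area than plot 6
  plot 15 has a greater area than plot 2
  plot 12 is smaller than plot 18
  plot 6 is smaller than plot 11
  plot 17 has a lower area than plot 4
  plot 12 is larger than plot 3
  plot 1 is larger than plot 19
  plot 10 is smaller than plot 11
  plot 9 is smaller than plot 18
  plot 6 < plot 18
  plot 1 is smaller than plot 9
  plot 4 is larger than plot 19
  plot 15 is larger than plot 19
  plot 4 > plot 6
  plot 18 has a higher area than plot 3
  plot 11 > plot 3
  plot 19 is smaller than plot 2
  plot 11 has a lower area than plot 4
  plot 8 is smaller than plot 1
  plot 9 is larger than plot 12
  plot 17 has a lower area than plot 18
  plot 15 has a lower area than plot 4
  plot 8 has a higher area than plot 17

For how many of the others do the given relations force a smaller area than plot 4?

8

From plot 4 the given relations immediately reach plot 19, plot 6, plot 17, plot 15, plot 11.
From those, plot 2, plot 10, plot 3 — 8 in total.
Nothing else is reachable below plot 4; 8 in all.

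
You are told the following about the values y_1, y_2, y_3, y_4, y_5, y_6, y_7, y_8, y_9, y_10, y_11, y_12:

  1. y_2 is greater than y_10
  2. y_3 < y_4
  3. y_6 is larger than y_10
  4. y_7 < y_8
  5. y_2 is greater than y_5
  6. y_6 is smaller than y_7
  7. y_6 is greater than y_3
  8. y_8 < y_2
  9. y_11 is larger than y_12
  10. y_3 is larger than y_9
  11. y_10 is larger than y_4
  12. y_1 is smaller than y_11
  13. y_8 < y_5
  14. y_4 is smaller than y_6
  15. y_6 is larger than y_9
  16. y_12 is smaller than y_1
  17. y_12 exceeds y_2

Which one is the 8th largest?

Chaining the given pairs: y_9 < y_3 < y_4 < y_10 < y_6 < y_7 < y_8 < y_5 < y_2 < y_12 < y_1 < y_11.
Counting 8 from the largest end gives y_6.

y_6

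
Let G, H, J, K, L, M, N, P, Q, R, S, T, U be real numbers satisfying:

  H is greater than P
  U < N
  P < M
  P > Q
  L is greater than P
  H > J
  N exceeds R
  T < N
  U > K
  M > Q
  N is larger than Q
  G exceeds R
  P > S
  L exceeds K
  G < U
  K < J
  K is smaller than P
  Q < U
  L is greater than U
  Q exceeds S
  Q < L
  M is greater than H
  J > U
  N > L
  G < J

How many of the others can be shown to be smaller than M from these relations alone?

Directly below M: Q, P, H.
One step further: K, S, J (6 so far).
One step further: G, U (8 so far).
One step further: R (9 so far).
No other element is forced below M by the given relations, so the count is 9.

9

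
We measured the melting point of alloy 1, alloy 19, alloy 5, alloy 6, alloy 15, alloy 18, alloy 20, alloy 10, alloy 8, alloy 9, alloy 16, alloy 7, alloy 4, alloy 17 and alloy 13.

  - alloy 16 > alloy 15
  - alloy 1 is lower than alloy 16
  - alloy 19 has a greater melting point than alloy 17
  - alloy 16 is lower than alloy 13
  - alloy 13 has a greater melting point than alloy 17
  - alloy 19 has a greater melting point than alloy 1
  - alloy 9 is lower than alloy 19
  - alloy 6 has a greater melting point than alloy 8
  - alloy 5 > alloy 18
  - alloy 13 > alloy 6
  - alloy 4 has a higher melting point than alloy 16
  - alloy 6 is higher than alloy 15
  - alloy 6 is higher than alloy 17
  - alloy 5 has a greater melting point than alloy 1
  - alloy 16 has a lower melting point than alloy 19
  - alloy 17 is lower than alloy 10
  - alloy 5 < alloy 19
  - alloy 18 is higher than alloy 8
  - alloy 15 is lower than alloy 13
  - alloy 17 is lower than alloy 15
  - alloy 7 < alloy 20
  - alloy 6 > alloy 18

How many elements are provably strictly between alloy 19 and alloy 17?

Chaining upward from alloy 17 reaches: alloy 15, alloy 10, alloy 6, alloy 16, alloy 13, alloy 4.
Chaining downward from alloy 19 reaches: alloy 9, alloy 8, alloy 18, alloy 1, alloy 15, alloy 16, alloy 5.
Strictly between alloy 17 and alloy 19 are those in both lists: alloy 15, alloy 16 — 2 elements.

2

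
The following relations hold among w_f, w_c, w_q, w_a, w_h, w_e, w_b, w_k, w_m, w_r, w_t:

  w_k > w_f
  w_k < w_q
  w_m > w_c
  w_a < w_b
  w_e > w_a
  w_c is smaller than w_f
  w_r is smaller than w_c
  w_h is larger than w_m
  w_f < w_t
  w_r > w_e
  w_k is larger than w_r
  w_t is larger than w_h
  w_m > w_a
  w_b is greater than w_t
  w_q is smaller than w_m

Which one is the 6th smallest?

w_k

The consecutive relations fix a unique order: w_a < w_e < w_r < w_c < w_f < w_k < w_q < w_m < w_h < w_t < w_b.
The 6th smallest is w_k.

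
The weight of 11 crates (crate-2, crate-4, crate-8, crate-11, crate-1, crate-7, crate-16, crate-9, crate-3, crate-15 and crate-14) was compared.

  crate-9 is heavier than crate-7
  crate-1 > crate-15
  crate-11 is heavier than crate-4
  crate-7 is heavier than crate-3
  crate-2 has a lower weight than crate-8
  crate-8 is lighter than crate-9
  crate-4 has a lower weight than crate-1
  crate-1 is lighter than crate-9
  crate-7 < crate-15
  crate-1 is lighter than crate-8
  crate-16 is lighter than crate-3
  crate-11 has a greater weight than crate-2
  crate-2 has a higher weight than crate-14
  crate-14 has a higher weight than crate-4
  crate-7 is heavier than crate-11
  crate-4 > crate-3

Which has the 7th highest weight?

crate-2

The consecutive relations fix a unique order: crate-16 < crate-3 < crate-4 < crate-14 < crate-2 < crate-11 < crate-7 < crate-15 < crate-1 < crate-8 < crate-9.
Counting 7 from the largest end gives crate-2.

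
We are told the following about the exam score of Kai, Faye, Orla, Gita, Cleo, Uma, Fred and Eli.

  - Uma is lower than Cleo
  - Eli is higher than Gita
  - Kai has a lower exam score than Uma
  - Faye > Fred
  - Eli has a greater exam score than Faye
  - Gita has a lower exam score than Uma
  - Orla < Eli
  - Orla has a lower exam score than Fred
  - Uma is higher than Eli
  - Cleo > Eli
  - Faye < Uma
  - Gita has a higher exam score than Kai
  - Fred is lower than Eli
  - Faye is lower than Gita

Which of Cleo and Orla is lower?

Orla

Link the given pairs in sequence: Orla < Fred; Fred < Faye; Faye < Eli; Eli < Uma; Uma < Cleo.
Chaining these gives Orla < Fred < Faye < Eli < Uma < Cleo.
So Orla < Cleo; Orla is the lower of the two.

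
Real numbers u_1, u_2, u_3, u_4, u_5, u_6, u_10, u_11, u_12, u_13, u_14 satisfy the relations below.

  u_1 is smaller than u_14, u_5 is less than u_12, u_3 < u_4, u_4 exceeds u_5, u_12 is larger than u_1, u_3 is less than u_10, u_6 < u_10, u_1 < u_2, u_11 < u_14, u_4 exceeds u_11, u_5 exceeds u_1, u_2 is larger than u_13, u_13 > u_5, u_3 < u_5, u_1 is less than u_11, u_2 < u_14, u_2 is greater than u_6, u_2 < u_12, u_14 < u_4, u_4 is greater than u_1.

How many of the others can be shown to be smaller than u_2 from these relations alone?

The elements the relations force below u_2 are u_1, u_3, u_5, u_13, u_6 — no chain reaches any other.
That is 5.

5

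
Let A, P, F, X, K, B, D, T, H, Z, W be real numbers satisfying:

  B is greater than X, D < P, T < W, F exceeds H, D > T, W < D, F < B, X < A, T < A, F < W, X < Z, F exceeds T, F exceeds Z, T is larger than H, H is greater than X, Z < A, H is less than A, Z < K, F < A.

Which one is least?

X

Chaining upward from X: directly above it, H, Z, A, B; then T, K, F; then W, D; then P.
That covers every other element, and nothing is given below X, so X is the least.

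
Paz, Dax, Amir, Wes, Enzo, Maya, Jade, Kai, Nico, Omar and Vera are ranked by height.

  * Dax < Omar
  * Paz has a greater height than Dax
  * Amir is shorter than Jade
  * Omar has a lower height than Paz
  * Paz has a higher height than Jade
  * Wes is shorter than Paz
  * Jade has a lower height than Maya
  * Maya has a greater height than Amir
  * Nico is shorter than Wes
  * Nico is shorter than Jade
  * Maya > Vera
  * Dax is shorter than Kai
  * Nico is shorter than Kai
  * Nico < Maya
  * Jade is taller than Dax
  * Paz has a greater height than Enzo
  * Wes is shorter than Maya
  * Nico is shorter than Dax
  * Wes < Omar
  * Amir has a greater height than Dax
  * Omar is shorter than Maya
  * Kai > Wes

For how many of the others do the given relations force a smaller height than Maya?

Directly below Maya: Nico, Amir, Wes, Jade, Omar, Vera.
One step further: Dax (7 so far).
Nothing else is reachable below Maya; 7 in all.

7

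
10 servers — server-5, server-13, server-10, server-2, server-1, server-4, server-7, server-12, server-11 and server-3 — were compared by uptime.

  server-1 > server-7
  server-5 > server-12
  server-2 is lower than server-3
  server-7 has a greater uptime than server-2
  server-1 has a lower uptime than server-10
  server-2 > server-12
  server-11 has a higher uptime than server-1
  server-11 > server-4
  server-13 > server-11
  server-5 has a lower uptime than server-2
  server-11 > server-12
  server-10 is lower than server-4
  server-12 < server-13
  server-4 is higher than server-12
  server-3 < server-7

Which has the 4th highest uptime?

Piecing the relations together gives one ordering: server-12 < server-5 < server-2 < server-3 < server-7 < server-1 < server-10 < server-4 < server-11 < server-13.
Counting 4 from the largest end gives server-10.

server-10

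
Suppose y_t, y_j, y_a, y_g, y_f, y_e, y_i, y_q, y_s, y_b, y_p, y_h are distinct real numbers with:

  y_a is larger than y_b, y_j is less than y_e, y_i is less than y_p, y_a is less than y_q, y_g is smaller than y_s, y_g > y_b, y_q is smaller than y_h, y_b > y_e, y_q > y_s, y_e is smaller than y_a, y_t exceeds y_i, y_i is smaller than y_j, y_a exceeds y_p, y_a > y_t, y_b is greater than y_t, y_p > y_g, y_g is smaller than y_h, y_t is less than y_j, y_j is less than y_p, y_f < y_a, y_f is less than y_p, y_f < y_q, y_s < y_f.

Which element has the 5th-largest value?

The consecutive relations fix a unique order: y_i < y_t < y_j < y_e < y_b < y_g < y_s < y_f < y_p < y_a < y_q < y_h.
The 5th largest is y_f.

y_f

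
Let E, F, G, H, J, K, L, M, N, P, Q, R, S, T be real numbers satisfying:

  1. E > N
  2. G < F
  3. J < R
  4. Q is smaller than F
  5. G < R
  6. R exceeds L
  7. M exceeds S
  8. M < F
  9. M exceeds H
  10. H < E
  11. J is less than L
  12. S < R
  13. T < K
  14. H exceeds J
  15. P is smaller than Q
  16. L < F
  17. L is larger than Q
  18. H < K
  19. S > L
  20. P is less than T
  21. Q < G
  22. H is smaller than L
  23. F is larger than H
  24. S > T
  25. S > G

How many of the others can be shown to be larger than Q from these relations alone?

6

Directly above Q: L, G, F.
One step further: S, R (5 so far).
One step further: M (6 so far).
Nothing else is reachable above Q; 6 in all.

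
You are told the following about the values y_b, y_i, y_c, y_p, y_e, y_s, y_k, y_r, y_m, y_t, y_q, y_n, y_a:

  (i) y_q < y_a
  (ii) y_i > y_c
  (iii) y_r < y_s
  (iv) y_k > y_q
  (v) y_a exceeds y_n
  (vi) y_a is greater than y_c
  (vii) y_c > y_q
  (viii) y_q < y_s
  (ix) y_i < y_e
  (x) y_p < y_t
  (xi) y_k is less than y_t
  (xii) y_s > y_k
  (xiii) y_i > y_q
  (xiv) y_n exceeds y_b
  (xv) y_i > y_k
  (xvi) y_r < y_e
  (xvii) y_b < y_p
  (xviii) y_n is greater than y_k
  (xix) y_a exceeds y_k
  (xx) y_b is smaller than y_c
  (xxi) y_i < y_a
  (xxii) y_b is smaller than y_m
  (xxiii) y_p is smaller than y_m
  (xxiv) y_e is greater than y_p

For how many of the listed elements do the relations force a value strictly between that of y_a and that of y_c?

1

The relations place y_c below y_a. An element lies strictly between them when it is forced above y_c and also forced below y_a.
Above y_c: {y_i, y_e}. Below y_a: {y_q, y_b, y_k, y_i, y_n}.
Intersection: {y_i} — 1.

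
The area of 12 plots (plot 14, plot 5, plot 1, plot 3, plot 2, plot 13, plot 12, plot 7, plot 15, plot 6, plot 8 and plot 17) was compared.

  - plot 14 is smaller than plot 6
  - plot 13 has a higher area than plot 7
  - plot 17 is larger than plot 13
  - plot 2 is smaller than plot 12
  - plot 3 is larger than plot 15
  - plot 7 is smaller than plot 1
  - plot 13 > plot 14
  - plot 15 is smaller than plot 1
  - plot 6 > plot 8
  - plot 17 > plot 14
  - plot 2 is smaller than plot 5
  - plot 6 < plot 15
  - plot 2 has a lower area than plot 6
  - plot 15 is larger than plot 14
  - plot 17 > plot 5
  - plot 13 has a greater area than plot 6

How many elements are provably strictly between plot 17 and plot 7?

Chaining upward from plot 7 reaches: plot 1, plot 13.
Chaining downward from plot 17 reaches: plot 2, plot 14, plot 8, plot 6, plot 5, plot 13.
Strictly between plot 7 and plot 17 are those in both lists: plot 13 — 1 element.

1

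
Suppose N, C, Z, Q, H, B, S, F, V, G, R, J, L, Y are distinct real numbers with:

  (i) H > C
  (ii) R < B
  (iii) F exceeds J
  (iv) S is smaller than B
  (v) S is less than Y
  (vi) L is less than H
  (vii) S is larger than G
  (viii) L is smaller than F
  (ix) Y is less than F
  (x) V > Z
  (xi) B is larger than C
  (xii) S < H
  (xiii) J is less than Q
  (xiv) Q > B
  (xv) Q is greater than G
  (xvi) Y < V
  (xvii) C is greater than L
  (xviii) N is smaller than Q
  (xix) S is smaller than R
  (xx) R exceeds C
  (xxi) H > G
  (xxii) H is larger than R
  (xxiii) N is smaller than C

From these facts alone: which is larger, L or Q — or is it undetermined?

Link the given pairs in sequence: L < C; C < R; R < B; B < Q.
Chaining these gives L < C < R < B < Q.
So Q is larger.

Q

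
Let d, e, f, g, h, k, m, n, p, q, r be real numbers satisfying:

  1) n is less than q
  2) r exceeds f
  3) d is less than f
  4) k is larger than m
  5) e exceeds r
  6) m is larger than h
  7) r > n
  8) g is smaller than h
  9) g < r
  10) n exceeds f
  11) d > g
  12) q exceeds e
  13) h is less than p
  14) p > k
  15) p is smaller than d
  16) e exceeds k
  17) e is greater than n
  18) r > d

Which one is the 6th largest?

d

Piecing the relations together gives one ordering: g < h < m < k < p < d < f < n < r < e < q.
Counting 6 from the largest end gives d.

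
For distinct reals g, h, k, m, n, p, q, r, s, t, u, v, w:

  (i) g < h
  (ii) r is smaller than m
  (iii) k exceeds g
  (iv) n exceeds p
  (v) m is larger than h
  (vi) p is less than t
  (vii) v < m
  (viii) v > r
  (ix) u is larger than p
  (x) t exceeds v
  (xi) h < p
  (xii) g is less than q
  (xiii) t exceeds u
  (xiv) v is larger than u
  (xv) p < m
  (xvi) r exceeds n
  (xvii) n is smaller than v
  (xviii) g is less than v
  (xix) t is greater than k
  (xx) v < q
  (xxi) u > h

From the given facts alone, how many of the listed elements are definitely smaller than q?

7

The elements the relations force below q are g, h, p, n, r, u, v — no chain reaches any other.
That is 7.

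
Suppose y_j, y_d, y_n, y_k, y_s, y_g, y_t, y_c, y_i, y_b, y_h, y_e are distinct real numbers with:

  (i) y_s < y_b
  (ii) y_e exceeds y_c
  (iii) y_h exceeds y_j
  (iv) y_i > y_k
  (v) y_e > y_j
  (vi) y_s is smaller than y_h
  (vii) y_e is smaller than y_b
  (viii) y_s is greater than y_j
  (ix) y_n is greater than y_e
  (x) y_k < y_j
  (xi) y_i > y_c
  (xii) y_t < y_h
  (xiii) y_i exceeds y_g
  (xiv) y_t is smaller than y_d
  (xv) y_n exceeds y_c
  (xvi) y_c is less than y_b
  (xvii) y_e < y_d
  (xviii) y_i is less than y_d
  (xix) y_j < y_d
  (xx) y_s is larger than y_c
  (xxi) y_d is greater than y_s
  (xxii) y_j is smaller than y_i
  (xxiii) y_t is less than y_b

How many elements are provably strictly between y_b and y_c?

2

The relations place y_c below y_b. An element lies strictly between them when it is forced above y_c and also forced below y_b.
Above y_c: {y_e, y_i, y_s, y_d, y_h, y_n}. Below y_b: {y_k, y_j, y_e, y_t, y_s}.
Intersection: {y_e, y_s} — 2.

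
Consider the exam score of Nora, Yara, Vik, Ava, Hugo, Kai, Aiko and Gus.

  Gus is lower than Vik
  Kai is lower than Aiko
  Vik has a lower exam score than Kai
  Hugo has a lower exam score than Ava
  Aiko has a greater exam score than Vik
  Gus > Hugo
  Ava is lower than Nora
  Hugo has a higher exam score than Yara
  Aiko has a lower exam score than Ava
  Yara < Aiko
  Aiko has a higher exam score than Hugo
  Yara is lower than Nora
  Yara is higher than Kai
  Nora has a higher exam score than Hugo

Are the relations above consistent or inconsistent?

We have Kai < Yara stated directly, yet also Yara < Hugo < Gus < Vik < Kai by chaining the others — so Yara < Kai. Contradiction.

inconsistent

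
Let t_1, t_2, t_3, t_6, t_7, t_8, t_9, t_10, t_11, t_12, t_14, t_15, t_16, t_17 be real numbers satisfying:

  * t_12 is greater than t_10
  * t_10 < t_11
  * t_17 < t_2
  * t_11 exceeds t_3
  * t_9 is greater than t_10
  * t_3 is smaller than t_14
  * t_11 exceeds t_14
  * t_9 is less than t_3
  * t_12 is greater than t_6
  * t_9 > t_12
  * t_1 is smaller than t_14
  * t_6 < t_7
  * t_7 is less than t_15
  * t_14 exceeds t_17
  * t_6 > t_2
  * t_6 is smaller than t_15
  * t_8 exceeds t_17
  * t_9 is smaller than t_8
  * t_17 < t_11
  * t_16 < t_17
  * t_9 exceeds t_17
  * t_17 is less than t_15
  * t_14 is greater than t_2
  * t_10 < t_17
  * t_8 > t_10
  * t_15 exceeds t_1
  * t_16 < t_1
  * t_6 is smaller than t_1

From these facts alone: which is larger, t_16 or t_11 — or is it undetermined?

t_16 < t_17 < t_2 < t_6 < t_12 < t_9 < t_3 < t_14 < t_11, by transitivity through t_17, t_2, t_6, t_12, t_9, t_3, t_14.
So t_11 is larger.

t_11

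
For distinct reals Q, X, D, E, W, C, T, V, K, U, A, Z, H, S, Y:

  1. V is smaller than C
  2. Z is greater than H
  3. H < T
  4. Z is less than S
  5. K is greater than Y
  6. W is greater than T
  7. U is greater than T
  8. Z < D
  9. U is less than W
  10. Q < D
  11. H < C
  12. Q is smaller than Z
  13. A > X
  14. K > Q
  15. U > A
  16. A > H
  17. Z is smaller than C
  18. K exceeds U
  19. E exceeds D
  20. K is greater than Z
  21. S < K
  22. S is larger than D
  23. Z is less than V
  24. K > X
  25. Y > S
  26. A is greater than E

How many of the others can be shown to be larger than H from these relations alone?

12

Directly above H: T, Z, C, A.
One step further: D, V, S, U, K, W (10 so far).
One step further: E, Y (12 so far).
Nothing else is reachable above H; 12 in all.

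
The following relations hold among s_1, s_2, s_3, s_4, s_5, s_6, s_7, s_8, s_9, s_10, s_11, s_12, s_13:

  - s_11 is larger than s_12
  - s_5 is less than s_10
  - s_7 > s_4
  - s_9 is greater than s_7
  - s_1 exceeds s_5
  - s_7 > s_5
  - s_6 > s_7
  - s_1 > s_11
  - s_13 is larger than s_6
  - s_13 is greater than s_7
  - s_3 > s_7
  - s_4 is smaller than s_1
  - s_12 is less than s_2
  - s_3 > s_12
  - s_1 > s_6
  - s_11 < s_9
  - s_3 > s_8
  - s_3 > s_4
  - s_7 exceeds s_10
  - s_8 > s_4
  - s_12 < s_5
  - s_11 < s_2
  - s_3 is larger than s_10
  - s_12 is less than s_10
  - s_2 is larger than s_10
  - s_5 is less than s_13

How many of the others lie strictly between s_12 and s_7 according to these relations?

2

The relations place s_12 below s_7. An element lies strictly between them when it is forced above s_12 and also forced below s_7.
Above s_12: {s_5, s_10, s_11, s_2, s_9, s_6, s_1, s_13, s_3}. Below s_7: {s_5, s_10, s_4}.
Intersection: {s_5, s_10} — 2.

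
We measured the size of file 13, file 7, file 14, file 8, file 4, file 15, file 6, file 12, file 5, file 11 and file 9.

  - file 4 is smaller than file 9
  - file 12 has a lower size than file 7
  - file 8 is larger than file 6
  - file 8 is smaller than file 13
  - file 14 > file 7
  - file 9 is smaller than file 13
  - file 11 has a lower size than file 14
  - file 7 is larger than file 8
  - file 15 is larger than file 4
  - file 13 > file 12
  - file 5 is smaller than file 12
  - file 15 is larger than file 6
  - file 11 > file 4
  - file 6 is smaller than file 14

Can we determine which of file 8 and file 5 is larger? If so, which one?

undetermined

Following every chain through file 5: above file 5 we get file 12, file 7, file 14, file 13.
file 8 is not reached, and no chain runs the other way from file 8 to file 5.
So the given relations leave the order of file 5 and file 8 undetermined.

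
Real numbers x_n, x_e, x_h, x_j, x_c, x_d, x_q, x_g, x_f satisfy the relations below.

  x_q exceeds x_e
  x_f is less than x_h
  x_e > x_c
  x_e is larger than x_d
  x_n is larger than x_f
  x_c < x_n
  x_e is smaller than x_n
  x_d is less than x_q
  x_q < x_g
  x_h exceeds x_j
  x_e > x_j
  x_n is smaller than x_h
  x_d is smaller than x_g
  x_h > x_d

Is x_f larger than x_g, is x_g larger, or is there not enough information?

Following every chain through x_f: above x_f we get x_n, x_h.
x_g is not reached, and no chain runs the other way from x_g to x_f.
So the given relations leave the order of x_f and x_g undetermined.

undetermined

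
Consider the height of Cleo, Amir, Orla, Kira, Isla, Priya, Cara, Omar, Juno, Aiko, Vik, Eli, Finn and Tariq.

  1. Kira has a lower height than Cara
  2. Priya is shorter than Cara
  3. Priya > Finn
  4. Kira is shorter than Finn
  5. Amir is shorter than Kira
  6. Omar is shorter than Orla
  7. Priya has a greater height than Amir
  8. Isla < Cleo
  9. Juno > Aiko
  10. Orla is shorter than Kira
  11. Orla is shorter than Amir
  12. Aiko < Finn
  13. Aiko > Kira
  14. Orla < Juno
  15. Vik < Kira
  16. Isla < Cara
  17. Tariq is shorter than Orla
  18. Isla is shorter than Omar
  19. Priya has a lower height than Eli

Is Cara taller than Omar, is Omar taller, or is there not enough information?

Omar < Orla and Orla < Amir give Omar < Amir.
With Amir < Kira: Omar < Orla < Amir < Kira.
Then Kira < Aiko extends the chain to Aiko.
With Aiko < Finn: Omar < Orla < Amir < Kira < Aiko < Finn.
With Finn < Priya: Omar < Orla < Amir < Kira < Aiko < Finn < Priya.
With Priya < Cara: Omar < Orla < Amir < Kira < Aiko < Finn < Priya < Cara.
So Cara is taller.

Cara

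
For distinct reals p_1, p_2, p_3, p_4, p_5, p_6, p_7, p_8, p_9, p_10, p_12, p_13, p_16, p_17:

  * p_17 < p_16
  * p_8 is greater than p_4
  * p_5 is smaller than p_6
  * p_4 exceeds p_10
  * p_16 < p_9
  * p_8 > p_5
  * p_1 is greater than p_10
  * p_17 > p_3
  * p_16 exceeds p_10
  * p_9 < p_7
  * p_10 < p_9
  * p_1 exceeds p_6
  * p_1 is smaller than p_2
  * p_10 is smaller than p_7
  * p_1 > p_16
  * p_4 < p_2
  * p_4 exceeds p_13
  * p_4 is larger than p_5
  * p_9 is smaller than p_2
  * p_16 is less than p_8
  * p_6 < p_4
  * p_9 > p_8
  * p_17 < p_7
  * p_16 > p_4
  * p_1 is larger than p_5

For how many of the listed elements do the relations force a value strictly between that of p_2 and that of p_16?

3

The relations place p_16 below p_2. An element lies strictly between them when it is forced above p_16 and also forced below p_2.
Above p_16: {p_8, p_9, p_7, p_1}. Below p_2: {p_3, p_5, p_6, p_17, p_10, p_13, p_4, p_8, p_9, p_1}.
Intersection: {p_8, p_9, p_1} — 3.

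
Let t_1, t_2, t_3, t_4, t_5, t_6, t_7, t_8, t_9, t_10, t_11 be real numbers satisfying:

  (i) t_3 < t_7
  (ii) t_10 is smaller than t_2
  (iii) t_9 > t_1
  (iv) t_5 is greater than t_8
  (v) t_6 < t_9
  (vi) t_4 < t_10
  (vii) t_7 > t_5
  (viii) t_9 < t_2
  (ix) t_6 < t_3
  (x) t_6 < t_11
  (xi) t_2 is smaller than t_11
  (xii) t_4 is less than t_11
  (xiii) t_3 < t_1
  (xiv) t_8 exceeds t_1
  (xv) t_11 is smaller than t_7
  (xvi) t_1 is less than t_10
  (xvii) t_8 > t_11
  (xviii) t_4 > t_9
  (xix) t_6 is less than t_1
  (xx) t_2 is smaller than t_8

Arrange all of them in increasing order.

t_6 < t_3 < t_1 < t_9 < t_4 < t_10 < t_2 < t_11 < t_8 < t_5 < t_7

Each adjacent pair is fixed by a given relation: t_6 < t_3; t_3 < t_1; t_1 < t_9; t_9 < t_4; t_4 < t_10; t_10 < t_2; t_2 < t_11; t_11 < t_8; t_8 < t_5; t_5 < t_7. Chaining them end to end gives the full order.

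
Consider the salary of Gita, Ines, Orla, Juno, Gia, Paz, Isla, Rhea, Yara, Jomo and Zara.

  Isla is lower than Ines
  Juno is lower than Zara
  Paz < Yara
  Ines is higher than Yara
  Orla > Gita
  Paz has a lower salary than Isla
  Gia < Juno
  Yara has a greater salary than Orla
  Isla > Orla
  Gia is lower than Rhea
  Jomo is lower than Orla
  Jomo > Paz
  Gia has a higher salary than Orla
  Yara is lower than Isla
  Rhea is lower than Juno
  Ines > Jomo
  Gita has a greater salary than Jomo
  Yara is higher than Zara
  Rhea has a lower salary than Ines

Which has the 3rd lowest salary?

Gita

Chaining the given pairs: Paz < Jomo < Gita < Orla < Gia < Rhea < Juno < Zara < Yara < Isla < Ines.
Counting 3 from the smallest end gives Gita.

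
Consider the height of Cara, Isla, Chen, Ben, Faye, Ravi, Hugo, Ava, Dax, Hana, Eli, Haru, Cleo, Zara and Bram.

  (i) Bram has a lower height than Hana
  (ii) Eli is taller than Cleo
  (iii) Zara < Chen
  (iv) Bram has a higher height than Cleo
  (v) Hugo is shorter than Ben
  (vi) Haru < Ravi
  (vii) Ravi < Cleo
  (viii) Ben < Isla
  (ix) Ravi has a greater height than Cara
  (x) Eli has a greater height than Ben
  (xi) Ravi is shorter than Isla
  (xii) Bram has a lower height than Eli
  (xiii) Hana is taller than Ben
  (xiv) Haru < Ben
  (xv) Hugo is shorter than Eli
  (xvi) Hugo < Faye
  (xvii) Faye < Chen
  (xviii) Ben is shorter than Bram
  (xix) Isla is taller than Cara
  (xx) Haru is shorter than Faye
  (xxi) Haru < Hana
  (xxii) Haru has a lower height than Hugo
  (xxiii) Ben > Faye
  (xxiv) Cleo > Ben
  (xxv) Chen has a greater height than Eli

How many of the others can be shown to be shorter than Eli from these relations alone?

From Eli the given relations immediately reach Hugo, Ben, Cleo, Bram.
From those, Haru, Ravi, Faye — 7 in total.
From those, Cara — 8 in total.
Nothing else is reachable below Eli; 8 in all.

8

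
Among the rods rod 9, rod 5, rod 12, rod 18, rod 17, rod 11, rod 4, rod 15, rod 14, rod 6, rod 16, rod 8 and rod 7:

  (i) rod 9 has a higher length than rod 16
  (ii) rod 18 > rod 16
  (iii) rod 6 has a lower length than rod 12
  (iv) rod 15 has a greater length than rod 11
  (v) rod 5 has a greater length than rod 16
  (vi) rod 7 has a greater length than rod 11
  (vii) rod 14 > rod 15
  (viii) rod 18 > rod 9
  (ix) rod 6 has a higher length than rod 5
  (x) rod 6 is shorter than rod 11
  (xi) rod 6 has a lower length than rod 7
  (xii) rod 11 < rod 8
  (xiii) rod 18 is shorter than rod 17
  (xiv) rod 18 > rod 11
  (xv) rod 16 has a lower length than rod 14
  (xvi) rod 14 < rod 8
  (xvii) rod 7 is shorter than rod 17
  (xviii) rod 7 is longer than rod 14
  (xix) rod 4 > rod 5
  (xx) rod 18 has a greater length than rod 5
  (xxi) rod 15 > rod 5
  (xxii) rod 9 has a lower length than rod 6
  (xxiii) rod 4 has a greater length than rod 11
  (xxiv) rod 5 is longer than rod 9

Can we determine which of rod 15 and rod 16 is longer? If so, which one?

rod 15

rod 16 < rod 9 and rod 9 < rod 5 give rod 16 < rod 5.
Then rod 5 < rod 6 extends the chain to rod 6.
Then rod 6 < rod 11 extends the chain to rod 11.
With rod 11 < rod 15: rod 16 < rod 9 < rod 5 < rod 6 < rod 11 < rod 15.
So rod 15 is longer.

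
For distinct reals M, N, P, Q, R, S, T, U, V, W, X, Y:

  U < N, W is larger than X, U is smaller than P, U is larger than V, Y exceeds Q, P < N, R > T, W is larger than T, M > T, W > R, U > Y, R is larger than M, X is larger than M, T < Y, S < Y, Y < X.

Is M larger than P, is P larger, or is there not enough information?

undetermined

Following every chain through M: above M we get R, X, W; below M we get T.
P is not reached, and no chain runs the other way from P to M.
So the given relations leave the order of M and P undetermined.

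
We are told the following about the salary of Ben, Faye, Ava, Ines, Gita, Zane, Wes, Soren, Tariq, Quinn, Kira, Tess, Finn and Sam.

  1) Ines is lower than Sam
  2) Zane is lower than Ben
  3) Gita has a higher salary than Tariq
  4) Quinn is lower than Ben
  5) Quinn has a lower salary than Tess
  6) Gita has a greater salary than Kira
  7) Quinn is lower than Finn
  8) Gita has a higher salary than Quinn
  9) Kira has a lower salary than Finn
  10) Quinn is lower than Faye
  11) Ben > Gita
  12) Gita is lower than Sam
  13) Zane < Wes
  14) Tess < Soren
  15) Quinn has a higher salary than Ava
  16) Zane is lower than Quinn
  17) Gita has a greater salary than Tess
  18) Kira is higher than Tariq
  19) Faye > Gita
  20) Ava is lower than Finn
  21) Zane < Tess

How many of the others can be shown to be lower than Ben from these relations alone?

7

Directly below Ben: Zane, Quinn, Gita.
One step further: Ava, Tess, Tariq, Kira (7 so far).
No other element is forced below Ben by the given relations, so the count is 7.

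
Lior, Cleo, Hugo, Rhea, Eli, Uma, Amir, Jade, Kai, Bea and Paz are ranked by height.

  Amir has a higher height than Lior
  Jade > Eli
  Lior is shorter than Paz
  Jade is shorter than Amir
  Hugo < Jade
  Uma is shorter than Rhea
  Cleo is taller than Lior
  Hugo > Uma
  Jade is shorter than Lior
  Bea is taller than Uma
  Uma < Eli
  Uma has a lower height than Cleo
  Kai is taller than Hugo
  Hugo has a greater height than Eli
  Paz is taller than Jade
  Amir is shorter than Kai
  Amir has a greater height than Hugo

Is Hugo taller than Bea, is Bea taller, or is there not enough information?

undetermined

Following every chain through Bea: below Bea we get Uma.
Hugo is not reached, and no chain runs the other way from Hugo to Bea.
So the given relations leave the order of Bea and Hugo undetermined.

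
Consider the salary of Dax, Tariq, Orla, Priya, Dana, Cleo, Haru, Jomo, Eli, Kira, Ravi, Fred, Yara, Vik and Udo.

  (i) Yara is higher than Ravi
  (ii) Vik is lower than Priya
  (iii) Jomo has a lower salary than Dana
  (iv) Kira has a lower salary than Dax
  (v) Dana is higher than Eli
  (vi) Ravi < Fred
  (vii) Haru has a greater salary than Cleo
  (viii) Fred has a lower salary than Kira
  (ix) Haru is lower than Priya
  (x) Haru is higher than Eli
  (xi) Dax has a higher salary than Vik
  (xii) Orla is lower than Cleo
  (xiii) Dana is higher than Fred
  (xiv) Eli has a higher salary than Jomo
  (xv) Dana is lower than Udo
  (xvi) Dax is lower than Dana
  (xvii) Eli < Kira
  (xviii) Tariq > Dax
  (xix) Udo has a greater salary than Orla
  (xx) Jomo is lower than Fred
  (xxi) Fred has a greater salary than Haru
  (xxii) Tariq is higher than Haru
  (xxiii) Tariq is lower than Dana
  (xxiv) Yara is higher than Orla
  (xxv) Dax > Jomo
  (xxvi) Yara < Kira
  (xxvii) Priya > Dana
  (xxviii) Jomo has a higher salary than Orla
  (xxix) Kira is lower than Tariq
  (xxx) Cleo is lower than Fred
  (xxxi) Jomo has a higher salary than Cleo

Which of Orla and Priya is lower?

Following the relations from Orla: Orla < Cleo < Jomo < Eli < Haru < Fred < Kira < Dax < Dana < Priya.
So Orla < Priya; Orla is the lower of the two.

Orla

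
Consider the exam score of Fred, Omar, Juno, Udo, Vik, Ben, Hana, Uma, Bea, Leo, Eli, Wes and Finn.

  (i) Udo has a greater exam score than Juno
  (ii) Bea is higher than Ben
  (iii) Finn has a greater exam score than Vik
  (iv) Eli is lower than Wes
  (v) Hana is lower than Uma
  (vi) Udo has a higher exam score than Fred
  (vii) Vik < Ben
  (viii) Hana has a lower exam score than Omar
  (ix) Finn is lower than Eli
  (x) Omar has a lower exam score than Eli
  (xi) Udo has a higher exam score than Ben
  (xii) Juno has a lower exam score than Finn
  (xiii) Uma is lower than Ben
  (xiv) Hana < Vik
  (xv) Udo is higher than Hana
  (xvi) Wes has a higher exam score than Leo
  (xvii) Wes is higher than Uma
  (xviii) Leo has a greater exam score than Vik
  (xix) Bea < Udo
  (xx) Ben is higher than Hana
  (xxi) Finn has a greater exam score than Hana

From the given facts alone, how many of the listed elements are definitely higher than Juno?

4

From Juno the given relations immediately reach Finn, Udo.
From those, Eli — 3 in total.
From those, Wes — 4 in total.
Nothing else is reachable above Juno; 4 in all.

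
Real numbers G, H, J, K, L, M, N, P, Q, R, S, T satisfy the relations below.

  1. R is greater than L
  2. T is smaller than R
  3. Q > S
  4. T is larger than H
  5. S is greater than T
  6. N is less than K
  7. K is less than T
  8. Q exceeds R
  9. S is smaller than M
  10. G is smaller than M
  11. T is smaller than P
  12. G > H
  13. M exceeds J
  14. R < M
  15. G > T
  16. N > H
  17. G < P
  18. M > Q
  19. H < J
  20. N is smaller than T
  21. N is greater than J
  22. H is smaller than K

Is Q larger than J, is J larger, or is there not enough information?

Q

The relevant relations are J < N; N < K; K < T; T < S; S < Q.
Together: J < N < K < T < S < Q.
So Q is larger.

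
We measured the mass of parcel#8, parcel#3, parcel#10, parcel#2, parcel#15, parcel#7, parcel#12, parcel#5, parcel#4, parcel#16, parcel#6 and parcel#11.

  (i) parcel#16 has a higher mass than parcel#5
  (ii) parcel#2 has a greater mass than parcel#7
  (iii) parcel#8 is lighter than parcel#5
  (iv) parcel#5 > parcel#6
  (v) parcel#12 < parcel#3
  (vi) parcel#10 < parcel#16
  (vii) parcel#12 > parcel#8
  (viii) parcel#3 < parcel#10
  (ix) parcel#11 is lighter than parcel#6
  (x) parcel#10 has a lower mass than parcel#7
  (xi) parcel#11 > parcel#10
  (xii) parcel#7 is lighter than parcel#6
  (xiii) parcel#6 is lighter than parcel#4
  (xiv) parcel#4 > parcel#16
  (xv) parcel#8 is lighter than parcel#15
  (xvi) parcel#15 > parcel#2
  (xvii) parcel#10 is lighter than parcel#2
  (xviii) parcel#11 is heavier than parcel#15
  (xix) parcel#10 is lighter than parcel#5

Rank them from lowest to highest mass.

parcel#8 < parcel#12 < parcel#3 < parcel#10 < parcel#7 < parcel#2 < parcel#15 < parcel#11 < parcel#6 < parcel#5 < parcel#16 < parcel#4

Each adjacent pair is fixed by a given relation: parcel#8 < parcel#12; parcel#12 < parcel#3; parcel#3 < parcel#10; parcel#10 < parcel#7; parcel#7 < parcel#2; parcel#2 < parcel#15; parcel#15 < parcel#11; parcel#11 < parcel#6; parcel#6 < parcel#5; parcel#5 < parcel#16; parcel#16 < parcel#4. Chaining them end to end gives the full order.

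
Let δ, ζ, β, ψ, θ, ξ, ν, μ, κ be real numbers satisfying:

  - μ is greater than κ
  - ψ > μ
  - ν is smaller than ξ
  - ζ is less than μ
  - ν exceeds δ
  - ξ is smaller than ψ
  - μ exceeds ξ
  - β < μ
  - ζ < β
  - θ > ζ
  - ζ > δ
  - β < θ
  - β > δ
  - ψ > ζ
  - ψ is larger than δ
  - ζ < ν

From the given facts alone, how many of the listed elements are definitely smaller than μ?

6

Directly below μ: κ, ζ, β, ξ.
One step further: δ, ν (6 so far).
Nothing else is reachable below μ; 6 in all.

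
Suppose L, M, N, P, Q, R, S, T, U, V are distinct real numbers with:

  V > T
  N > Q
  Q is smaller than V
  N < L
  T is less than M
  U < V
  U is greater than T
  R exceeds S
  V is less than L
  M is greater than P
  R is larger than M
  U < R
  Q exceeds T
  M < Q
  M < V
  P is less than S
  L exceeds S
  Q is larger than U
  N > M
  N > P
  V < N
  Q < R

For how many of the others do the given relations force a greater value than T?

7

From T the given relations immediately reach U, M, Q, V.
From those, N, R, L — 7 in total.
Nothing else is reachable above T; 7 in all.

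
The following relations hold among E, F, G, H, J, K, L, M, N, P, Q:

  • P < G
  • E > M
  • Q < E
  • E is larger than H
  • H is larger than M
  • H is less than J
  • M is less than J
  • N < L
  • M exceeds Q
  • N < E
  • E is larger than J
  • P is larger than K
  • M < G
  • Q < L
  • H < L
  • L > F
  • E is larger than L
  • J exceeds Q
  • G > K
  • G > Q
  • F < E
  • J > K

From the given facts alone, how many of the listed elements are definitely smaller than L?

5

From L the given relations immediately reach N, Q, F, H.
From those, M — 5 in total.
No other element is forced below L by the given relations, so the count is 5.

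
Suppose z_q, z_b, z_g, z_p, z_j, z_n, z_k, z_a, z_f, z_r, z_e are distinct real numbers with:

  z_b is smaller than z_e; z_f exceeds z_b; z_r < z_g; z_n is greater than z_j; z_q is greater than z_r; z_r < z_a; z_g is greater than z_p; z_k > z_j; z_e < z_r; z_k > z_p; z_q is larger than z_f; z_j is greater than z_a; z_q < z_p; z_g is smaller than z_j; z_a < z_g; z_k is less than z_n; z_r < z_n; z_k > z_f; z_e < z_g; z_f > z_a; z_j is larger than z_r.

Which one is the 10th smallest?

Chaining the given pairs: z_b < z_e < z_r < z_a < z_f < z_q < z_p < z_g < z_j < z_k < z_n.
The 10th smallest is z_k.

z_k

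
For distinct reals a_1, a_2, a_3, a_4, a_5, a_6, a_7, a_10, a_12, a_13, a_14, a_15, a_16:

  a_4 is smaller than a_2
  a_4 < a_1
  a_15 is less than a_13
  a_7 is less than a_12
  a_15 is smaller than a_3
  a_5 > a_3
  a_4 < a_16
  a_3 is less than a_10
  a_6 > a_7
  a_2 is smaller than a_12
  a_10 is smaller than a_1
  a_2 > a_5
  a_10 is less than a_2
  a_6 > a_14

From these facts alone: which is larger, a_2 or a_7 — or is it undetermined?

undetermined

Following every chain through a_7: above a_7 we get a_6, a_12.
a_2 is not reached, and no chain runs the other way from a_2 to a_7.
So the given relations leave the order of a_7 and a_2 undetermined.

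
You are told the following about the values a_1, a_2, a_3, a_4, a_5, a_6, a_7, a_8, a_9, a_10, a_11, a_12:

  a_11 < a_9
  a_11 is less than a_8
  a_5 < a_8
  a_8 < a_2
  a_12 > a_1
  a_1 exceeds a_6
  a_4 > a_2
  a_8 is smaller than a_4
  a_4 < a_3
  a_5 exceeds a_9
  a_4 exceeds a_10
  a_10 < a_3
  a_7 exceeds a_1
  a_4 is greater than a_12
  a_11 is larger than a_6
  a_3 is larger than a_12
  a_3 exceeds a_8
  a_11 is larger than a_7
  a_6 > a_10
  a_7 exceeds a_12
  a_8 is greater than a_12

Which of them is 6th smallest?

a_11

Chaining the given pairs: a_10 < a_6 < a_1 < a_12 < a_7 < a_11 < a_9 < a_5 < a_8 < a_2 < a_4 < a_3.
The 6th smallest is a_11.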